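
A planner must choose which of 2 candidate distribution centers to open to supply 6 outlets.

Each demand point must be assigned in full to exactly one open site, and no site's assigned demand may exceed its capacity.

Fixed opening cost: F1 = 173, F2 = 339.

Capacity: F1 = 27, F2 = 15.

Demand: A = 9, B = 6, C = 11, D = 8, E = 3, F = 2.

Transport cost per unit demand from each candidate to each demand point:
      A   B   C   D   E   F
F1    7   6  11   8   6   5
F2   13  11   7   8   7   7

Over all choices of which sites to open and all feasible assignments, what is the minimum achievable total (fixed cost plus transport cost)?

Open {F1, F2}; cheapest assignment that respects the capacities:
  F1 (cap 27, load 25): A, B, D, F — cost 9×7 + 6×6 + 8×8 + 2×5 = 173
  F2 (cap 15, load 14): C, E — cost 11×7 + 3×7 = 98
  Shipping 271, fixed 512 → total 783.
  Any other capacity-feasible assignment to {F1, F2} ships for at least 271.
Total demand is 39 and no other set of sites has combined capacity ≥ 39, so {F1, F2} is the only feasible choice of open sites. Minimum: 783.

783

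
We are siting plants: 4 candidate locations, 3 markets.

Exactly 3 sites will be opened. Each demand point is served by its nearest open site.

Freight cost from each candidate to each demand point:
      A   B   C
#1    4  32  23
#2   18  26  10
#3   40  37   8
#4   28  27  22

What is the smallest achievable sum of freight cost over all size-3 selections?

Open {#1, #2, #3}.
  A→#1 4, B→#2 26, C→#3 8  ⇒ total 38.
Compare {#1, #3, #4}: total 39.
Compare {#1, #2, #4}: total 40.
No size-3 selection does better; minimum is 38.

38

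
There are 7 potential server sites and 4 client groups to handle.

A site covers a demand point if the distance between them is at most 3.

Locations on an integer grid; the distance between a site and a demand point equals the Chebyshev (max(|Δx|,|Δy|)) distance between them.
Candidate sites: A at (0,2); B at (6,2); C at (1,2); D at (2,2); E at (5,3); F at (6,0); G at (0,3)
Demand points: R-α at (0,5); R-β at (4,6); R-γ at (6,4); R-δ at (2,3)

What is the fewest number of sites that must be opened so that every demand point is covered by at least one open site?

2

Coverage sets (demand points within 3 of each site):
  A: {R-α, R-δ}
  B: {R-γ}
  C: {R-α, R-δ}
  D: {R-α, R-δ}
  E: {R-β, R-γ, R-δ}
  F: {}
  G: {R-α, R-δ}
No single site covers all 4 demand points.
But {A, E} covers everything, so the minimum is 2.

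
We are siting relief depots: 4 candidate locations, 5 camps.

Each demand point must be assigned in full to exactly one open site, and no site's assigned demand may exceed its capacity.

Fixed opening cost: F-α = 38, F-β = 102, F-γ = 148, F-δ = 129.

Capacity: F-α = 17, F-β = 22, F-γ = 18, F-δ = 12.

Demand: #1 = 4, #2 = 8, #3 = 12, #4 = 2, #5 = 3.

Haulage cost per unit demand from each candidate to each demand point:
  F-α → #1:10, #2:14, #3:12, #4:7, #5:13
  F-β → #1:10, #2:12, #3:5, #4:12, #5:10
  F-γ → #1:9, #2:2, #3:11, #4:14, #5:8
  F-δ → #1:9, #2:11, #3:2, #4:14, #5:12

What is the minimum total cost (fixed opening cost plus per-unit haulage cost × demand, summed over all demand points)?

Open {F-α, F-β}; cheapest assignment that respects the capacities:
  F-α (cap 17, load 9): #1, #4, #5 — cost 4×10 + 2×7 + 3×13 = 93
  F-β (cap 22, load 20): #2, #3 — cost 8×12 + 12×5 = 156
  Shipping 249, fixed 140 → total 389.
  Any other capacity-feasible assignment to {F-α, F-β} ships for at least 249.
Compare {F-α, F-δ}: its best feasible assignment gives total 396.
Compare {F-γ, F-δ}: its best feasible assignment gives total 405.
Every other set of open sites that can feasibly serve all demand totals ≥ 396 even under its best assignment. Minimum: 389.

389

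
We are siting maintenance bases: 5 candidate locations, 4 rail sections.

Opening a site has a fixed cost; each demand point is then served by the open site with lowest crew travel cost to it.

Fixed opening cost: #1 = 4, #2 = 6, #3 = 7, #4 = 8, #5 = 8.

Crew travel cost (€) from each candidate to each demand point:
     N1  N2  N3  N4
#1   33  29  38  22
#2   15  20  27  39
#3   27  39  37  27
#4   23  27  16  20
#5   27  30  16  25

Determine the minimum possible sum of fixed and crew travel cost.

Open {#2, #4}: assign each demand point to its cheapest open site.
  N1→#2 15, N2→#2 20, N3→#4 16, N4→#4 20
  crew travel cost 71, fixed 14 → total 85.
Compare {#1, #2, #4}: crew travel cost 71 + fixed 18 = 89.
Compare {#2, #5}: crew travel cost 76 + fixed 14 = 90.
Compare {#1, #2, #5}: crew travel cost 73 + fixed 18 = 91.
All other subsets cost ≥ 89. Minimum total cost: 85.

85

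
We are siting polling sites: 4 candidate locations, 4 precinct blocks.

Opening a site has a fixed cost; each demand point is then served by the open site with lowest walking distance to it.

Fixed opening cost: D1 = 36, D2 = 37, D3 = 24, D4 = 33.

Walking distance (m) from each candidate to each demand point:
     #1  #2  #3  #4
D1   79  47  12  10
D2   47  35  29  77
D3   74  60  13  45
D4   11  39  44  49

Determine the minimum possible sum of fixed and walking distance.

141

Open {D1, D4}: assign each demand point to its cheapest open site.
  #1→D4 11, #2→D4 39, #3→D1 12, #4→D1 10
  walking distance 72, fixed 69 → total 141.
Compare {D3, D4}: walking distance 108 + fixed 57 = 165.
Compare {D1, D3, D4}: walking distance 72 + fixed 93 = 165.
Compare {D1, D2, D4}: walking distance 68 + fixed 106 = 174.
All other subsets cost ≥ 165. Minimum total cost: 141.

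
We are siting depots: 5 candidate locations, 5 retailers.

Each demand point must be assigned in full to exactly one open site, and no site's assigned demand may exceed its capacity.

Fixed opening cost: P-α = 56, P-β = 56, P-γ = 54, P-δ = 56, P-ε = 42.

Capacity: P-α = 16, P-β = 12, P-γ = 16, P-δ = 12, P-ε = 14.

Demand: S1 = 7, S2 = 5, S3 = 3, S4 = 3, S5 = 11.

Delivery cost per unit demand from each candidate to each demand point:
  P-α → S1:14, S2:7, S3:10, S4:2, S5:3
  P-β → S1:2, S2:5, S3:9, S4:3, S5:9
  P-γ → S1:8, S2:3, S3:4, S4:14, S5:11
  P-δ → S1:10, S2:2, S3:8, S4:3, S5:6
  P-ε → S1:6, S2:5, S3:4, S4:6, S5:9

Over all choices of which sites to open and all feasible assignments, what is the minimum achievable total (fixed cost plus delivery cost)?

Open {P-α, P-γ}; cheapest assignment that respects the capacities:
  P-α (cap 16, load 14): S4, S5 — cost 3×2 + 11×3 = 39
  P-γ (cap 16, load 15): S1, S2, S3 — cost 7×8 + 5×3 + 3×4 = 83
  Shipping 122, fixed 110 → total 232.
  Any other capacity-feasible assignment to {P-α, P-γ} ships for at least 122.
Compare {P-α, P-ε}: its best feasible assignment gives total 238.
Compare {P-α, P-β, P-ε}: its best feasible assignment gives total 244.
Every other set of open sites that can feasibly serve all demand totals ≥ 238 even under its best assignment. Minimum: 232.

232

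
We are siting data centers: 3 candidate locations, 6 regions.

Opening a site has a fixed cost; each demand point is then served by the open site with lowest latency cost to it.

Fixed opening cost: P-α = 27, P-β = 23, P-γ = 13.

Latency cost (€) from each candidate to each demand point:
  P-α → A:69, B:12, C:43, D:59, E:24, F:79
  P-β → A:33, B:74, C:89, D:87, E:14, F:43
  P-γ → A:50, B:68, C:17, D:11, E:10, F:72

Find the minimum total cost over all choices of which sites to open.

189

Open {P-α, P-β, P-γ}: assign each demand point to its cheapest open site.
  A→P-β 33, B→P-α 12, C→P-γ 17, D→P-γ 11, E→P-γ 10, F→P-β 43
  latency cost 126, fixed 63 → total 189.
Compare {P-α, P-γ}: latency cost 172 + fixed 40 = 212.
Compare {P-β, P-γ}: latency cost 182 + fixed 36 = 218.
Compare {P-γ}: latency cost 228 + fixed 13 = 241.
All other subsets cost ≥ 212. Minimum total cost: 189.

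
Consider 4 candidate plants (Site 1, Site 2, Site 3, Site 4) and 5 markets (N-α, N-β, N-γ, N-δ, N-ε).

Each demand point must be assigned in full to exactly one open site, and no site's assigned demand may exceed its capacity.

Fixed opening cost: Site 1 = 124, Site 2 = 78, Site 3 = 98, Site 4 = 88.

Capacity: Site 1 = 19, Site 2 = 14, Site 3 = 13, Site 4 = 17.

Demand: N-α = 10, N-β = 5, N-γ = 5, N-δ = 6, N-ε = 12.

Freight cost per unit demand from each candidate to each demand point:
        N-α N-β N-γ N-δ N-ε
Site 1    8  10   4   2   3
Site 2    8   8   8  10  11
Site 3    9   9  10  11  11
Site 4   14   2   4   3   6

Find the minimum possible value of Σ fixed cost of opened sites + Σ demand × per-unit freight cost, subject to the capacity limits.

Open {Site 1, Site 2, Site 4}; cheapest assignment that respects the capacities:
  Site 1 (cap 19, load 18): N-δ, N-ε — cost 6×2 + 12×3 = 48
  Site 2 (cap 14, load 10): N-α — cost 10×8 = 80
  Site 4 (cap 17, load 10): N-β, N-γ — cost 5×2 + 5×4 = 30
  Shipping 158, fixed 290 → total 448.
  Any other capacity-feasible assignment to {Site 1, Site 2, Site 4} ships for at least 158.
Compare {Site 1, Site 3, Site 4}: its best feasible assignment gives total 478.
Compare {Site 1, Site 2, Site 3}: its best feasible assignment gives total 518.
Every other set of open sites that can feasibly serve all demand totals ≥ 478 even under its best assignment. Minimum: 448.

448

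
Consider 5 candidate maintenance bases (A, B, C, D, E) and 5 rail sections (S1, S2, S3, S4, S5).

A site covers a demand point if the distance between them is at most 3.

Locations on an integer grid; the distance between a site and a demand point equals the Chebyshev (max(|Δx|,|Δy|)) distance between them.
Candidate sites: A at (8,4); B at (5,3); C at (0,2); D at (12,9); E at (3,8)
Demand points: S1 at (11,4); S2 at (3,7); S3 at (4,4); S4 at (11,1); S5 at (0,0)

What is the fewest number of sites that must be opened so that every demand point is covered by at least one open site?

4

Coverage sets (demand points within 3 of each site):
  A: {S1, S4}
  B: {S3}
  C: {S5}
  D: {}
  E: {S2}
No 3 sites suffice: every size-3 union leaves at least one demand point uncovered.
But {A, B, C, E} covers everything, so the minimum is 4.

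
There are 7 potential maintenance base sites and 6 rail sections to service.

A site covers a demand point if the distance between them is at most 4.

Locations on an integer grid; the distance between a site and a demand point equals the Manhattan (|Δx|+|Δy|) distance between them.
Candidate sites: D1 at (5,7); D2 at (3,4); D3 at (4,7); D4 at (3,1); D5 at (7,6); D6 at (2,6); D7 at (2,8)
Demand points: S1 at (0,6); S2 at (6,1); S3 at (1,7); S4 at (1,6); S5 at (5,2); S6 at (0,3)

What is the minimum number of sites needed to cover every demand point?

3

Coverage sets (demand points within 4 of each site):
  D1: {S3}
  D2: {S4, S5, S6}
  D3: {S3, S4}
  D4: {S2, S5}
  D5: {}
  D6: {S1, S3, S4}
  D7: {S1, S3, S4}
No 2 sites suffice: every size-2 union leaves at least one demand point uncovered.
But {D2, D4, D6} covers everything, so the minimum is 3.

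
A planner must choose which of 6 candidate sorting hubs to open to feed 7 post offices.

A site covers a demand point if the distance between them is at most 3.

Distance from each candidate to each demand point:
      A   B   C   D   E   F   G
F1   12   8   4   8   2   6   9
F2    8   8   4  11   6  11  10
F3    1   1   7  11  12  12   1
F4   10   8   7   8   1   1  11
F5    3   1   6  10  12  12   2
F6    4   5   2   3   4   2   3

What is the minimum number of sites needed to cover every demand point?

Coverage sets (demand points within 3 of each site):
  F1: {E}
  F2: {}
  F3: {A, B, G}
  F4: {E, F}
  F5: {A, B, G}
  F6: {C, D, F, G}
No 2 sites suffice: every size-2 union leaves at least one demand point uncovered.
But {F1, F3, F6} covers everything, so the minimum is 3.

3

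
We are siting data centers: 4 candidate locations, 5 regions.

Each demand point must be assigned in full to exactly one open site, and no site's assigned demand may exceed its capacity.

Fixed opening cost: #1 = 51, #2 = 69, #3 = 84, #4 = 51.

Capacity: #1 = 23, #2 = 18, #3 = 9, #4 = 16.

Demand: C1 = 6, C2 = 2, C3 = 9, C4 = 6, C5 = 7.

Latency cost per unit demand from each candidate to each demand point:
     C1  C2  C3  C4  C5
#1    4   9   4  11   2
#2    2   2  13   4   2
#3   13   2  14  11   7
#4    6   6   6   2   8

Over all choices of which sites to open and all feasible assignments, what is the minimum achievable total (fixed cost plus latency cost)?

200

Open {#1, #4}; cheapest assignment that respects the capacities:
  #1 (cap 23, load 22): C1, C3, C5 — cost 6×4 + 9×4 + 7×2 = 74
  #4 (cap 16, load 8): C2, C4 — cost 2×6 + 6×2 = 24
  Shipping 98, fixed 102 → total 200.
  Any other capacity-feasible assignment to {#1, #4} ships for at least 98.
Compare {#1, #2}: its best feasible assignment gives total 210.
Compare {#2, #4}: its best feasible assignment gives total 216.
Every other set of open sites that can feasibly serve all demand totals ≥ 210 even under its best assignment. Minimum: 200.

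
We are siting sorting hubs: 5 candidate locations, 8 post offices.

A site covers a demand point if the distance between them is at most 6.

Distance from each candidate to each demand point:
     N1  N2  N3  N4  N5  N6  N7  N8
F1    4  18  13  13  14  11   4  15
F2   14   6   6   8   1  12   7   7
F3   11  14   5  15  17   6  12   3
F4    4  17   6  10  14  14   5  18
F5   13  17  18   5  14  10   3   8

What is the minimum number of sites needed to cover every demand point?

4

Coverage sets (demand points within 6 of each site):
  F1: {N1, N7}
  F2: {N2, N3, N5}
  F3: {N3, N6, N8}
  F4: {N1, N3, N7}
  F5: {N4, N7}
No 3 sites suffice: every size-3 union leaves at least one demand point uncovered.
But {F1, F2, F3, F5} covers everything, so the minimum is 4.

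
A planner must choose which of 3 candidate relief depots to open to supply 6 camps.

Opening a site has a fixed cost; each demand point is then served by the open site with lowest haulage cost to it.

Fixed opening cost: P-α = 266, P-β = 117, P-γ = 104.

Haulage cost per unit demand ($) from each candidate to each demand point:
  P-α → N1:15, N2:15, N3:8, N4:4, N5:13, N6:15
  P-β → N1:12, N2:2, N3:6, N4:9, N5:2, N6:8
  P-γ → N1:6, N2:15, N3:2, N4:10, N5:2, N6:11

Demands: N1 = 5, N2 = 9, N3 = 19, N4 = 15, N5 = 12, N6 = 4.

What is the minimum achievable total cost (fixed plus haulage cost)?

498

Open {P-β, P-γ}: assign each demand point to its cheapest open site.
  N1→P-γ 5×6=30, N2→P-β 9×2=18, N3→P-γ 19×2=38, N4→P-β 15×9=135, N5→P-β 12×2=24, N6→P-β 4×8=32
  haulage cost 277, fixed 221 → total 498.
Compare {P-β}: haulage cost 383 + fixed 117 = 500.
Compare {P-γ}: haulage cost 421 + fixed 104 = 525.
Compare {P-α, P-β, P-γ}: haulage cost 202 + fixed 487 = 689.
All other subsets cost ≥ 500. Minimum total cost: 498.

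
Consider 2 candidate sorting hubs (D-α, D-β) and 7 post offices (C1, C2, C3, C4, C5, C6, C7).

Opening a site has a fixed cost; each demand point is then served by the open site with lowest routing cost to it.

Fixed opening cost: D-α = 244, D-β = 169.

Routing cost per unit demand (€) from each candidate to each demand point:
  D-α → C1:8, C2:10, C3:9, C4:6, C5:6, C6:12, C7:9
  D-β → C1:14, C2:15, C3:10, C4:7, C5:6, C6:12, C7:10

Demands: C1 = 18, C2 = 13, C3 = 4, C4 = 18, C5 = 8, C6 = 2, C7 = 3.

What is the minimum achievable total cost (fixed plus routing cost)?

761

Open {D-α}: assign each demand point to its cheapest open site.
  C1→D-α 18×8=144, C2→D-α 13×10=130, C3→D-α 4×9=36, C4→D-α 18×6=108, C5→D-α 8×6=48, C6→D-α 2×12=24, C7→D-α 3×9=27
  routing cost 517, fixed 244 → total 761.
Compare {D-β}: routing cost 715 + fixed 169 = 884.
Compare {D-α, D-β}: routing cost 517 + fixed 413 = 930.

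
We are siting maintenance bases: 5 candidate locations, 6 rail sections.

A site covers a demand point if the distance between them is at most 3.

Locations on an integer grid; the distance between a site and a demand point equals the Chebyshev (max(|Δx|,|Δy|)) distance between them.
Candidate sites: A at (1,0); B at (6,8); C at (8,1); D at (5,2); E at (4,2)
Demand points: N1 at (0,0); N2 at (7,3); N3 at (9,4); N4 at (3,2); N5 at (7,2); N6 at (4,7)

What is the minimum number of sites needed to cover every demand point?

Coverage sets (demand points within 3 of each site):
  A: {N1, N4}
  B: {N6}
  C: {N2, N3, N5}
  D: {N2, N4, N5}
  E: {N2, N4, N5}
No 2 sites suffice: every size-2 union leaves at least one demand point uncovered.
But {A, B, C} covers everything, so the minimum is 3.

3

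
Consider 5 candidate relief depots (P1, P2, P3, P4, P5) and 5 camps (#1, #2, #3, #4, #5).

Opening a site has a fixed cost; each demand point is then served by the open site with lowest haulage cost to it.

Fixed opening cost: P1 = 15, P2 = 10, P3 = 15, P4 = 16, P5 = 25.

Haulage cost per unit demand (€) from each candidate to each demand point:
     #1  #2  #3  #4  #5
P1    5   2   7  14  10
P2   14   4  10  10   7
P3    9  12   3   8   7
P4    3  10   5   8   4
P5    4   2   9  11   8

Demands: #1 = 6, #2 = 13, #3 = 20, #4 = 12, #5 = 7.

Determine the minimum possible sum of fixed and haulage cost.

Open {P1, P3, P4}: assign each demand point to its cheapest open site.
  #1→P4 6×3=18, #2→P1 13×2=26, #3→P3 20×3=60, #4→P3 12×8=96, #5→P4 7×4=28
  haulage cost 228, fixed 46 → total 274.
Compare {P3, P4, P5}: haulage cost 228 + fixed 56 = 284.
Compare {P1, P2, P3, P4}: haulage cost 228 + fixed 56 = 284.
Compare {P1, P3}: haulage cost 261 + fixed 30 = 291.
All other subsets cost ≥ 284. Minimum total cost: 274.

274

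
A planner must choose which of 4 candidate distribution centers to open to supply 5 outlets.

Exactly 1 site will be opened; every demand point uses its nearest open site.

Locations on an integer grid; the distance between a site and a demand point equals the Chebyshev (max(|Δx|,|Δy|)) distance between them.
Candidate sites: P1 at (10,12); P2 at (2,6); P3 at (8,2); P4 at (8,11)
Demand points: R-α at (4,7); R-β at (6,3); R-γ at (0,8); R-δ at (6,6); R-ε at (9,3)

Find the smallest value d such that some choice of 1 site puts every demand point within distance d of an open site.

Open {P2}.
  Farthest demand point is R-ε at distance 7 (to P2); all others are ≤ 7.
With {P3} the worst case is 8.
With {P4} the worst case is 8.
No size-1 selection achieves below 7.

7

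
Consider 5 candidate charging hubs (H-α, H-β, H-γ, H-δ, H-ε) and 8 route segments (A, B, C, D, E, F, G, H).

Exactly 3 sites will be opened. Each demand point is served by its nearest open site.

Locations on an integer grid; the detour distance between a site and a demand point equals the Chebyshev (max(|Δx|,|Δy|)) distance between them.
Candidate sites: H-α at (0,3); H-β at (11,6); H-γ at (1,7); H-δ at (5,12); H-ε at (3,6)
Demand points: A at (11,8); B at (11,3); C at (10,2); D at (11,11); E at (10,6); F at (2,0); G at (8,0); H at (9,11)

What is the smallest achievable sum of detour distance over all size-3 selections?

Open {H-α, H-β, H-δ}.
  A→H-β 2, B→H-β 3, C→H-β 4, D→H-β 5, E→H-β 1, F→H-α 3, G→H-β 6, H→H-δ 4  ⇒ total 28.
Compare {H-α, H-β, H-γ}: total 29.
Compare {H-α, H-β, H-ε}: total 29.
No size-3 selection does better; minimum is 28.

28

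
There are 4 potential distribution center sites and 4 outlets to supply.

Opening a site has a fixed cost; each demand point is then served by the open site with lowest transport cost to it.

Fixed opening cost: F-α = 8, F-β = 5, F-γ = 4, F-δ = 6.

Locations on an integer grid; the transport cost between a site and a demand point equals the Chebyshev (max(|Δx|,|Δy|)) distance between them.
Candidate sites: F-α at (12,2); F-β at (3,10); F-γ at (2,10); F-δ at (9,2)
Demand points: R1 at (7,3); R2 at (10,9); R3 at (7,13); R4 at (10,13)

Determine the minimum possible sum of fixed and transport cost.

30

Open {F-β}: assign each demand point to its cheapest open site.
  R1→F-β 7, R2→F-β 7, R3→F-β 4, R4→F-β 7
  transport cost 25, fixed 5 → total 30.
Compare {F-β, F-δ}: transport cost 20 + fixed 11 = 31.
Compare {F-γ}: transport cost 28 + fixed 4 = 32.
Compare {F-γ, F-δ}: transport cost 22 + fixed 10 = 32.
All other subsets cost ≥ 31. Minimum total cost: 30.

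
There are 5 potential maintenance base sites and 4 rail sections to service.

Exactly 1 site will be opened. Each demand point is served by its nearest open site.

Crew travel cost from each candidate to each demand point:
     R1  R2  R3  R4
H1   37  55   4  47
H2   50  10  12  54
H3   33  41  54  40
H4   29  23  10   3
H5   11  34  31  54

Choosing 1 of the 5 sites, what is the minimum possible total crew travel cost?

Open {H4}.
  R1→H4 29, R2→H4 23, R3→H4 10, R4→H4 3  ⇒ total 65.
Compare {H2}: total 126.
Compare {H5}: total 130.
No size-1 selection does better; minimum is 65.

65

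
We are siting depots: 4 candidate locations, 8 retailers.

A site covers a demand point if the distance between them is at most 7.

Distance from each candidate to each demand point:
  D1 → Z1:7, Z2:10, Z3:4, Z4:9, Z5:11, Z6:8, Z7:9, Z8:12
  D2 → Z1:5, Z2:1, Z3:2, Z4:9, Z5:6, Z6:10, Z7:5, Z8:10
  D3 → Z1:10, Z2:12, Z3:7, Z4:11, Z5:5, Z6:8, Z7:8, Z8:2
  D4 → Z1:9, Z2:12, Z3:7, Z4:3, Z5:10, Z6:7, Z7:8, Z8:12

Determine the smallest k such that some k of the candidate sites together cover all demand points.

Coverage sets (demand points within 7 of each site):
  D1: {Z1, Z3}
  D2: {Z1, Z2, Z3, Z5, Z7}
  D3: {Z3, Z5, Z8}
  D4: {Z3, Z4, Z6}
No 2 sites suffice: every size-2 union leaves at least one demand point uncovered.
But {D2, D3, D4} covers everything, so the minimum is 3.

3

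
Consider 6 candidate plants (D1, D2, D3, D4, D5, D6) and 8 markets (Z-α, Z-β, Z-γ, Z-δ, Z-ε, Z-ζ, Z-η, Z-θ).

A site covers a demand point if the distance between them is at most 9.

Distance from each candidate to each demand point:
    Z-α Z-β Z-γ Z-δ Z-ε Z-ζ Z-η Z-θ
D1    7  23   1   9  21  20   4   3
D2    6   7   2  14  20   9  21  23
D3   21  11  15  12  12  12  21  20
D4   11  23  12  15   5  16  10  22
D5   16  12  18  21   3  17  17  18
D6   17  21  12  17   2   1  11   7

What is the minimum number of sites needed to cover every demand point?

3

Coverage sets (demand points within 9 of each site):
  D1: {Z-α, Z-γ, Z-δ, Z-η, Z-θ}
  D2: {Z-α, Z-β, Z-γ, Z-ζ}
  D3: {}
  D4: {Z-ε}
  D5: {Z-ε}
  D6: {Z-ε, Z-ζ, Z-θ}
No 2 sites suffice: every size-2 union leaves at least one demand point uncovered.
But {D1, D2, D4} covers everything, so the minimum is 3.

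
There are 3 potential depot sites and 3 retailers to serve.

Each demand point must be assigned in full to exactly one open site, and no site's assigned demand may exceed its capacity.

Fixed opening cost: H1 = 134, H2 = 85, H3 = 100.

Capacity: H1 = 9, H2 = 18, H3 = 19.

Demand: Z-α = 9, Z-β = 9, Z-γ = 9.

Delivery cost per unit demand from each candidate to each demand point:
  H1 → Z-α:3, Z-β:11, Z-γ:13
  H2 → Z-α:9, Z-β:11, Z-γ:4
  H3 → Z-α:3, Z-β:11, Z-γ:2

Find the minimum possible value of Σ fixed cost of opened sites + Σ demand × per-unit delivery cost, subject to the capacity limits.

Open {H2, H3}; cheapest assignment that respects the capacities:
  H2 (cap 18, load 9): Z-β — cost 9×11 = 99
  H3 (cap 19, load 18): Z-α, Z-γ — cost 9×3 + 9×2 = 45
  Shipping 144, fixed 185 → total 329.
  Any other capacity-feasible assignment to {H2, H3} ships for at least 144.
Compare {H1, H3}: its best feasible assignment gives total 378.
Compare {H1, H2}: its best feasible assignment gives total 381.
Every other set of open sites that can feasibly serve all demand totals ≥ 378 even under its best assignment. Minimum: 329.

329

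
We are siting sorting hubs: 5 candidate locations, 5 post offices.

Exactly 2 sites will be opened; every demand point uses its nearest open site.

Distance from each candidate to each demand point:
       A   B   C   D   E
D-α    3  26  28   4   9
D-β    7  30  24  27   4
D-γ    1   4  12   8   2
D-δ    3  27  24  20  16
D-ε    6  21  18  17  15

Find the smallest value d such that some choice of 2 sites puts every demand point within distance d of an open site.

Open {D-α, D-γ}.
  Farthest demand point is C at distance 12 (to D-γ); all others are ≤ 12.
With {D-β, D-γ} the worst case is 12.
With {D-γ, D-δ} the worst case is 12.
No size-2 selection achieves below 12.

12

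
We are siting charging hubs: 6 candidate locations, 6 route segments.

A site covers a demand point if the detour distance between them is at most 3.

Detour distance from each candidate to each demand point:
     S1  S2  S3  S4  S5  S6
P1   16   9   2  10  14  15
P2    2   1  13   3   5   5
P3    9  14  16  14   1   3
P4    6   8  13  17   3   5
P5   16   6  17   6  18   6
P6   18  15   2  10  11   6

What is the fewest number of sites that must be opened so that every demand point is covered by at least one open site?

Coverage sets (demand points within 3 of each site):
  P1: {S3}
  P2: {S1, S2, S4}
  P3: {S5, S6}
  P4: {S5}
  P5: {}
  P6: {S3}
No 2 sites suffice: every size-2 union leaves at least one demand point uncovered.
But {P1, P2, P3} covers everything, so the minimum is 3.

3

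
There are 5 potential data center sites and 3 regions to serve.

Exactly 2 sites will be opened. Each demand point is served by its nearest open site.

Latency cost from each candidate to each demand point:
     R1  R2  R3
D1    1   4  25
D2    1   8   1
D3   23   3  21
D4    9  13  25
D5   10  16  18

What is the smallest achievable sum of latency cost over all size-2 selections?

Open {D2, D3}.
  R1→D2 1, R2→D3 3, R3→D2 1  ⇒ total 5.
Compare {D1, D2}: total 6.
Compare {D2, D4}: total 10.
No size-2 selection does better; minimum is 5.

5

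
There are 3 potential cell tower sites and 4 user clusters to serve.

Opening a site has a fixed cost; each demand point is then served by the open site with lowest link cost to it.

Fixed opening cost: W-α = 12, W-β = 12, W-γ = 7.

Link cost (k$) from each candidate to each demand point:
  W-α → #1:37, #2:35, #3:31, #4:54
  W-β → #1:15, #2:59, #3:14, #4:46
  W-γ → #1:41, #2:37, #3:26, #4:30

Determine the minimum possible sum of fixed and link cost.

Open {W-β, W-γ}: assign each demand point to its cheapest open site.
  #1→W-β 15, #2→W-γ 37, #3→W-β 14, #4→W-γ 30
  link cost 96, fixed 19 → total 115.
Compare {W-α, W-β, W-γ}: link cost 94 + fixed 31 = 125.
Compare {W-α, W-β}: link cost 110 + fixed 24 = 134.
Compare {W-γ}: link cost 134 + fixed 7 = 141.
All other subsets cost ≥ 125. Minimum total cost: 115.

115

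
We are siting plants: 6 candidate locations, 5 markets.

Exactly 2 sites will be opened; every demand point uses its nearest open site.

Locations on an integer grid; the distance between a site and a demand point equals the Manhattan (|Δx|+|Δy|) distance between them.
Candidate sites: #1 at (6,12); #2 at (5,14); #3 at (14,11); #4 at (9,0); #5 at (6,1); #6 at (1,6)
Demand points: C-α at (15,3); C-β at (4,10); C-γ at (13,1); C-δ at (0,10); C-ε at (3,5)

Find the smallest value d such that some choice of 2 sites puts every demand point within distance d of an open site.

Open {#4, #6}.
  Farthest demand point is C-α at distance 9 (to #4); all others are ≤ 9.
With {#1, #4} the worst case is 10.
With {#1, #3} the worst case is 11.
No size-2 selection achieves below 9.

9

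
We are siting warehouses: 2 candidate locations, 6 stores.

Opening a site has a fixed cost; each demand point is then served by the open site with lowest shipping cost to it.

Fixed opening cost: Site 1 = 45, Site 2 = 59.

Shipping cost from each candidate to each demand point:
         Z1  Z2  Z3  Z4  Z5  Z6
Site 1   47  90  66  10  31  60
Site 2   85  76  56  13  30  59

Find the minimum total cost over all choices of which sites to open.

Open {Site 1}: assign each demand point to its cheapest open site.
  Z1→Site 1 47, Z2→Site 1 90, Z3→Site 1 66, Z4→Site 1 10, Z5→Site 1 31, Z6→Site 1 60
  shipping cost 304, fixed 45 → total 349.
Compare {Site 2}: shipping cost 319 + fixed 59 = 378.
Compare {Site 1, Site 2}: shipping cost 278 + fixed 104 = 382.

349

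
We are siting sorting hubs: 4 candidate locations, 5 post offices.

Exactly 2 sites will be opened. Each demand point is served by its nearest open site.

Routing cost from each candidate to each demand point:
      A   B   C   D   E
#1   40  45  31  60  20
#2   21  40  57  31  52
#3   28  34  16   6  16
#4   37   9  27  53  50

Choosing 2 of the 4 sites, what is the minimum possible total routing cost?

75

Open {#3, #4}.
  A→#3 28, B→#4 9, C→#3 16, D→#3 6, E→#3 16  ⇒ total 75.
Compare {#2, #3}: total 93.
Compare {#1, #3}: total 100.
No size-2 selection does better; minimum is 75.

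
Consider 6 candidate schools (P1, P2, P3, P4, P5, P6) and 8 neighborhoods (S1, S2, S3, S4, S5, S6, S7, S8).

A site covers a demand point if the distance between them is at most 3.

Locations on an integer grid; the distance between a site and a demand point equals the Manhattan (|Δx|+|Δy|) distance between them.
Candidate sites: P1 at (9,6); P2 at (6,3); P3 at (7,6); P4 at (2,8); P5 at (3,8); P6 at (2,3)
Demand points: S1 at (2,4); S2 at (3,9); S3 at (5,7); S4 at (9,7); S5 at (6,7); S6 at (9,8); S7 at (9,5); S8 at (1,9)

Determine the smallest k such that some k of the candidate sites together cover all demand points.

4

Coverage sets (demand points within 3 of each site):
  P1: {S4, S6, S7}
  P2: {}
  P3: {S3, S4, S5, S7}
  P4: {S2, S8}
  P5: {S2, S3, S8}
  P6: {S1}
No 3 sites suffice: every size-3 union leaves at least one demand point uncovered.
But {P1, P3, P4, P6} covers everything, so the minimum is 4.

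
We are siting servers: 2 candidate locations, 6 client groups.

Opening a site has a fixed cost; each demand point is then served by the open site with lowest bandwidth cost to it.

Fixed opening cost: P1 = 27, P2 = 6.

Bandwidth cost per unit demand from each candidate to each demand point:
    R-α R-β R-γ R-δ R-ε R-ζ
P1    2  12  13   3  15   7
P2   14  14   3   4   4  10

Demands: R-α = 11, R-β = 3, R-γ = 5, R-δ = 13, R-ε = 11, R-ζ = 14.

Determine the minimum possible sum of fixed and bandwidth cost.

Open {P1, P2}: assign each demand point to its cheapest open site.
  R-α→P1 11×2=22, R-β→P1 3×12=36, R-γ→P2 5×3=15, R-δ→P1 13×3=39, R-ε→P2 11×4=44, R-ζ→P1 14×7=98
  bandwidth cost 254, fixed 33 → total 287.
Compare {P1}: bandwidth cost 425 + fixed 27 = 452.
Compare {P2}: bandwidth cost 447 + fixed 6 = 453.

287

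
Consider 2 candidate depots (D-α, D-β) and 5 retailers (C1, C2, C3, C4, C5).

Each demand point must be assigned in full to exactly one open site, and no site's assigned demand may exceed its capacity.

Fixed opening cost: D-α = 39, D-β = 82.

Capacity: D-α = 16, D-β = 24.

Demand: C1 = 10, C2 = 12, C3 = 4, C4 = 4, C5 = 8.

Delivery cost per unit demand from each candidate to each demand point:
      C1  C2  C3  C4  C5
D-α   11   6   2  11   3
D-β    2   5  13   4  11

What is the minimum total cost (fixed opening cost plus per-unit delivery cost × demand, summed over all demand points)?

277

Open {D-α, D-β}; cheapest assignment that respects the capacities:
  D-α (cap 16, load 16): C3, C4, C5 — cost 4×2 + 4×11 + 8×3 = 76
  D-β (cap 24, load 22): C1, C2 — cost 10×2 + 12×5 = 80
  Shipping 156, fixed 121 → total 277.
  Any other capacity-feasible assignment to {D-α, D-β} ships for at least 156.
Total demand is 38 and no other set of sites has combined capacity ≥ 38, so {D-α, D-β} is the only feasible choice of open sites. Minimum: 277.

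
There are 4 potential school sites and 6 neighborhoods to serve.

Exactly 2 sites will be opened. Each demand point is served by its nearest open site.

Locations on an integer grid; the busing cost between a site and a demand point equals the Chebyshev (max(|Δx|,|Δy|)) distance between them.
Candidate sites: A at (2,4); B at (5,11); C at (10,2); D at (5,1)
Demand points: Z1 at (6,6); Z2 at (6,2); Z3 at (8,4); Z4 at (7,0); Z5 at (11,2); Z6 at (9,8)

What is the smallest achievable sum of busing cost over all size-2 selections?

Open {C, D}.
  Z1→C 4, Z2→D 1, Z3→C 2, Z4→D 2, Z5→C 1, Z6→C 6  ⇒ total 16.
Compare {B, C}: total 18.
Compare {A, C}: total 20.
No size-2 selection does better; minimum is 16.

16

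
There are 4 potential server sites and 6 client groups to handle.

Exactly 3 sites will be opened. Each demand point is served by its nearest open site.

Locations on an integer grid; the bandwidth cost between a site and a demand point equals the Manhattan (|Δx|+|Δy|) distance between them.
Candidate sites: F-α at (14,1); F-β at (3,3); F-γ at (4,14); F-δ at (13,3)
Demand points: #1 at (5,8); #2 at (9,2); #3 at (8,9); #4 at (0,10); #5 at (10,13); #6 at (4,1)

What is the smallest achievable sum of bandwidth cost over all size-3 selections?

39

Open {F-β, F-γ, F-δ}.
  #1→F-β 7, #2→F-δ 5, #3→F-γ 9, #4→F-γ 8, #5→F-γ 7, #6→F-β 3  ⇒ total 39.
Compare {F-α, F-β, F-γ}: total 40.
Compare {F-α, F-γ, F-δ}: total 46.
No size-3 selection does better; minimum is 39.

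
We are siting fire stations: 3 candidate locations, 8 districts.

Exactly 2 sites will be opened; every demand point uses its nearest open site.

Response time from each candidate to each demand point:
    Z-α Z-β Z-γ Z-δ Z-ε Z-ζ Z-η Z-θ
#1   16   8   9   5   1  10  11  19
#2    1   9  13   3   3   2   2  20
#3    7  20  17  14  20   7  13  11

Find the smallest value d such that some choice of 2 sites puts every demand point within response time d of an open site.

Open {#1, #3}.
  Farthest demand point is Z-η at response time 11 (to #1); all others are ≤ 11.
With {#2, #3} the worst case is 13.
With {#1, #2} the worst case is 19.
No size-2 selection achieves below 11.

11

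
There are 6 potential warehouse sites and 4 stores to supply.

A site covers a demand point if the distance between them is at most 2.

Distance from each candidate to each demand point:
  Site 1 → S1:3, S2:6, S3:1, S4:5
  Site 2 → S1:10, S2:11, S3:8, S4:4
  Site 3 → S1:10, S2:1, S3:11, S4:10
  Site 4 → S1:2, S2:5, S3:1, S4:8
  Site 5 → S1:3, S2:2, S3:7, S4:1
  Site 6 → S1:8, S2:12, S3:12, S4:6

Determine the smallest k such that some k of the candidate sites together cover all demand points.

Coverage sets (demand points within 2 of each site):
  Site 1: {S3}
  Site 2: {}
  Site 3: {S2}
  Site 4: {S1, S3}
  Site 5: {S2, S4}
  Site 6: {}
No single site covers all 4 demand points.
But {Site 4, Site 5} covers everything, so the minimum is 2.

2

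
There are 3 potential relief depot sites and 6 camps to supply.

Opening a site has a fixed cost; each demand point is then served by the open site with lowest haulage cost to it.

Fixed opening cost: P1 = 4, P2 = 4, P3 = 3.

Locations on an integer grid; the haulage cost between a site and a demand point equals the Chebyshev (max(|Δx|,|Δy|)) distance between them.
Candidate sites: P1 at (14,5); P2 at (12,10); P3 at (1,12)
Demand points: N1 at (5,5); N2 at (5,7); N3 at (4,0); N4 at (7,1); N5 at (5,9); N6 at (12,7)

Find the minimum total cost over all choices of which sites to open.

42

Open {P1, P3}: assign each demand point to its cheapest open site.
  N1→P3 7, N2→P3 5, N3→P1 10, N4→P1 7, N5→P3 4, N6→P1 2
  haulage cost 35, fixed 7 → total 42.
Compare {P2, P3}: haulage cost 38 + fixed 7 = 45.
Compare {P1, P2, P3}: haulage cost 35 + fixed 11 = 46.
Compare {P2}: haulage cost 43 + fixed 4 = 47.
All other subsets cost ≥ 45. Minimum total cost: 42.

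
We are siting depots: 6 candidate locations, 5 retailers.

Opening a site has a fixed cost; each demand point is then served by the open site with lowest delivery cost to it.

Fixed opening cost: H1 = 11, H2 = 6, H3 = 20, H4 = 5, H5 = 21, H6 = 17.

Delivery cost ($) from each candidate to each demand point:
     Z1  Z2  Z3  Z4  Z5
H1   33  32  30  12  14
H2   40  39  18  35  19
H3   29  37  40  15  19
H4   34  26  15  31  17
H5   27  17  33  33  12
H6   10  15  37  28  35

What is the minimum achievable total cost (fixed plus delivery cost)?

99

Open {H1, H4, H6}: assign each demand point to its cheapest open site.
  Z1→H6 10, Z2→H6 15, Z3→H4 15, Z4→H1 12, Z5→H1 14
  delivery cost 66, fixed 33 → total 99.
Compare {H1, H2, H6}: delivery cost 69 + fixed 34 = 103.
Compare {H1, H2, H4, H6}: delivery cost 66 + fixed 39 = 105.
Compare {H4, H6}: delivery cost 85 + fixed 22 = 107.
All other subsets cost ≥ 103. Minimum total cost: 99.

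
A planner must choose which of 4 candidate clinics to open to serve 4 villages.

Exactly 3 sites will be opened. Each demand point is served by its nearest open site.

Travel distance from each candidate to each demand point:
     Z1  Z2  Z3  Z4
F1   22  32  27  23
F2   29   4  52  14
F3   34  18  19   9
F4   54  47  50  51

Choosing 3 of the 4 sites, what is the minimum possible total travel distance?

Open {F1, F2, F3}.
  Z1→F1 22, Z2→F2 4, Z3→F3 19, Z4→F3 9  ⇒ total 54.
Compare {F2, F3, F4}: total 61.
Compare {F1, F2, F4}: total 67.
No size-3 selection does better; minimum is 54.

54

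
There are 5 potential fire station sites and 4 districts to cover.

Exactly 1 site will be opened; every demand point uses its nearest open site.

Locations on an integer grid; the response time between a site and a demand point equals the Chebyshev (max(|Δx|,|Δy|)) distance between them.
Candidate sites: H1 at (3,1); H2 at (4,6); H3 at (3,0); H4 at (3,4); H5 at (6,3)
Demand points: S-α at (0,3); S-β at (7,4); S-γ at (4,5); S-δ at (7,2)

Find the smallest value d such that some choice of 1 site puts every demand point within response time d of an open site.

Open {H1}.
  Farthest demand point is S-β at response time 4 (to H1); all others are ≤ 4.
With {H2} the worst case is 4.
With {H4} the worst case is 4.
No size-1 selection achieves below 4.

4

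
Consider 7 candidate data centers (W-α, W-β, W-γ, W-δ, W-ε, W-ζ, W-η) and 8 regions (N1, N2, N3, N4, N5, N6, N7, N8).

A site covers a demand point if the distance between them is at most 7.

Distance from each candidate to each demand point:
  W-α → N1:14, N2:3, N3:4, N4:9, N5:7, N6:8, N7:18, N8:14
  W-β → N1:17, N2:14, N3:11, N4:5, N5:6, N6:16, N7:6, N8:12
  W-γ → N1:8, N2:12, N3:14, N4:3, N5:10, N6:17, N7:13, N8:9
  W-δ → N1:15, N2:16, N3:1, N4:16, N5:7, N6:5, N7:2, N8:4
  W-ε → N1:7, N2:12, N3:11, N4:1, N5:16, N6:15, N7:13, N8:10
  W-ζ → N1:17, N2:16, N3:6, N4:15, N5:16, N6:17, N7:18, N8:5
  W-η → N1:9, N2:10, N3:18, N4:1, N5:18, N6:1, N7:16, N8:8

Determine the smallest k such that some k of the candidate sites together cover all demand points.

3

Coverage sets (demand points within 7 of each site):
  W-α: {N2, N3, N5}
  W-β: {N4, N5, N7}
  W-γ: {N4}
  W-δ: {N3, N5, N6, N7, N8}
  W-ε: {N1, N4}
  W-ζ: {N3, N8}
  W-η: {N4, N6}
No 2 sites suffice: every size-2 union leaves at least one demand point uncovered.
But {W-α, W-δ, W-ε} covers everything, so the minimum is 3.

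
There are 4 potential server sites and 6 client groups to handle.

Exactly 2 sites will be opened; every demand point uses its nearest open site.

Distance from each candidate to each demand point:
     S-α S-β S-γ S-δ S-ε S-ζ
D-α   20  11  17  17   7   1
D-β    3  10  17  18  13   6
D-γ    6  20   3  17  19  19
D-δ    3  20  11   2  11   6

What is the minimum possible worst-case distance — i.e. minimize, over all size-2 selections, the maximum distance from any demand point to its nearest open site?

Open {D-α, D-δ}.
  Farthest demand point is S-β at distance 11 (to D-α); all others are ≤ 11.
With {D-β, D-δ} the worst case is 11.
With {D-α, D-β} the worst case is 17.
No size-2 selection achieves below 11.

11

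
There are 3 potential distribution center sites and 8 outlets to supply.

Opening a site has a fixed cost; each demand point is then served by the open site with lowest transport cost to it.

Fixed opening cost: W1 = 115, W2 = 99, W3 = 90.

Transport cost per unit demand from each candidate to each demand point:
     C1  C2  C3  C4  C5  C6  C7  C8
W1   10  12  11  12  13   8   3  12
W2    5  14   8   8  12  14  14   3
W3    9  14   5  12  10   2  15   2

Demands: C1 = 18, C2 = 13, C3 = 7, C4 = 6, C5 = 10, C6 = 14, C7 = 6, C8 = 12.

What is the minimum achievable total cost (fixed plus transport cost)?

Open {W2, W3}: assign each demand point to its cheapest open site.
  C1→W2 18×5=90, C2→W2 13×14=182, C3→W3 7×5=35, C4→W2 6×8=48, C5→W3 10×10=100, C6→W3 14×2=28, C7→W2 6×14=84, C8→W3 12×2=24
  transport cost 591, fixed 189 → total 780.
Compare {W3}: transport cost 693 + fixed 90 = 783.
Compare {W1, W3}: transport cost 595 + fixed 205 = 800.
Compare {W1, W2, W3}: transport cost 499 + fixed 304 = 803.
All other subsets cost ≥ 783. Minimum total cost: 780.

780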